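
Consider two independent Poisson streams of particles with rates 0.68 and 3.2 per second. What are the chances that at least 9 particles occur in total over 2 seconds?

Independent Poisson processes superpose: combined rate λ = 0.68 + 3.2 = 3.88 per second.
Over the interval, μ = 3.88 × 2 = 7.76 (2 seconds).
P(N ≥ 9) = 1 − P(N ≤ 8) ≈ 0.3740.

0.3740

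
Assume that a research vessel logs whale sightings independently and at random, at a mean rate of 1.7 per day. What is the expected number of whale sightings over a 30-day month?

E[N] = λt = 1.7 × 30 = 51 (a 30-day month = 30 days).

51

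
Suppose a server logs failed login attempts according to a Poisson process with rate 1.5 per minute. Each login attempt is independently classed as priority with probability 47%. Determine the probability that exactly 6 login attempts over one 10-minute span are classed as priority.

Thinning: the login attempts that are classed as priority themselves form a Poisson process with rate 0.47 × 1.5 = 0.705 per minute.
Over the interval, μ = 0.705 × 10 = 7.05 (a 10-minute span = 10 minutes).
P(N = 6) = e^(−7.05) · 7.05^6/6! ≈ 0.1479.

0.1479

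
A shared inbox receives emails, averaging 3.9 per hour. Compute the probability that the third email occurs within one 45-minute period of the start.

0.5598

Over the interval, μ = 3.9 × 0.75 = 2.925 (a 45-minute period = 0.75 hours).
The third arrival falls in the interval iff at least 3 events occur there: P(S_3 ≤ t) = P(N ≥ 3) = 1 − P(N ≤ 2) ≈ 0.5598.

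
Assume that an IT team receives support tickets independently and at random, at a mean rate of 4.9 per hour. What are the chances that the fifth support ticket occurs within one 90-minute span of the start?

0.8566

Over the interval, μ = 4.9 × 1.5 = 7.35 (a 90-minute span = 1.5 hours).
The fifth arrival falls in the interval iff at least 5 events occur there: P(S_5 ≤ t) = P(N ≥ 5) = 1 − P(N ≤ 4) ≈ 0.8566.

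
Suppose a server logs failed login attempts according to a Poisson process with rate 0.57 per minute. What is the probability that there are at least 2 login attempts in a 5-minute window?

0.7773

Over the interval, μ = 0.57 × 5 = 2.85 (a 5-minute window = 5 minutes).
P(N ≥ 2) = 1 − P(N ≤ 1) = 1 − Σ_{j=0}^{1} e^(−μ) μ^j/j! ≈ 0.7773.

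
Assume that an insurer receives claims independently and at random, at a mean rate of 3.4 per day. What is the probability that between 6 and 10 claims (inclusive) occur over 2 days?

Over the interval, μ = 3.4 × 2 = 6.8 (2 days).
P(6 ≤ N ≤ 10) = Σ_{j=6}^{10} e^(−6.8) · 6.8^j/j! ≈ 0.5881.

0.5881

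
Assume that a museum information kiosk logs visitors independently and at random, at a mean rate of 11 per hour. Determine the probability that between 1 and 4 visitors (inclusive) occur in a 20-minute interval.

0.6681

Over the interval, μ = 11 × 1/3 ≈ 3.66667 (a 20-minute interval = 1/3 hours).
P(1 ≤ N ≤ 4) = Σ_{j=1}^{4} e^(−3.66667) · 3.66667^j/j! ≈ 0.6681.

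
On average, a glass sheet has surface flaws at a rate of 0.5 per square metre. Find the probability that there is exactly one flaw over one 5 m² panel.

Over the interval, μ = 0.5 × 5 = 2.5 (a 5 m² panel = 5 square metres).
P(N = 1) = e^(−μ) μ^1/1! = e^(−2.5) · 2.5^1/1 ≈ 0.2052.

0.2052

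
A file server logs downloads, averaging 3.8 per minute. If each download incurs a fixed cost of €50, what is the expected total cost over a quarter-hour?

E[N] = 3.8 × 15 = 57 (a quarter-hour = 15 minutes); E[cost] = 57 × €50 = €2850.

€2850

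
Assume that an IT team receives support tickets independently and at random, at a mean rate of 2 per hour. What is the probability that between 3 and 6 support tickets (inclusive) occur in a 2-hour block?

0.6512

Over the interval, μ = 2 × 2 = 4 (a 2-hour block = 2 hours).
P(3 ≤ N ≤ 6) = Σ_{j=3}^{6} e^(−4) · 4^j/j! ≈ 0.6512.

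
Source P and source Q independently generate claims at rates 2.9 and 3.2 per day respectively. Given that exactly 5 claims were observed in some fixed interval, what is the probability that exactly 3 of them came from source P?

Given the total, each event is independently from source P with probability p = λ_P/(λ_P+λ_Q) = 2.9/6.1 ≈ 0.4754.
So K ~ Binomial(5, 2.9/6.1): P(K = 3) = C(5,3) · (2.9/6.1)^3 · (3.2/6.1)^2 ≈ 0.2957.

0.2957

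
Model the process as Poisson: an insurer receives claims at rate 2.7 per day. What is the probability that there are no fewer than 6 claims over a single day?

0.0567

With mean μ = 2.7 per day,
P(N ≥ 6) = 1 − P(N ≤ 5) = 1 − Σ_{j=0}^{5} e^(−μ) μ^j/j! ≈ 0.0567.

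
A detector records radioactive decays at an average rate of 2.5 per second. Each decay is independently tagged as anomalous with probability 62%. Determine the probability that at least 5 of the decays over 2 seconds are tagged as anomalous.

Thinning: the decays that are tagged as anomalous themselves form a Poisson process with rate 0.62 × 2.5 = 1.55 per second.
Over the interval, μ = 1.55 × 2 = 3.1 (2 seconds).
P(N ≥ 5) = 1 − P(N ≤ 4) ≈ 0.2018.

0.2018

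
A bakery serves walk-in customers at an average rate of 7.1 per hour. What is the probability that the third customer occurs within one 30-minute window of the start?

Over the interval, μ = 7.1 × 0.5 = 3.55 (a 30-minute window = 0.5 hours).
The third arrival falls in the interval iff at least 3 events occur there: P(S_3 ≤ t) = P(N ≥ 3) = 1 − P(N ≤ 2) ≈ 0.6883.

0.6883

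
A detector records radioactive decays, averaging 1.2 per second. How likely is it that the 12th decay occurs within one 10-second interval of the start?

Over the interval, μ = 1.2 × 10 = 12 (a 10-second interval = 10 seconds).
The 12th arrival falls in the interval iff at least 12 events occur there: P(S_12 ≤ t) = P(N ≥ 12) = 1 − P(N ≤ 11) ≈ 0.5384.

0.5384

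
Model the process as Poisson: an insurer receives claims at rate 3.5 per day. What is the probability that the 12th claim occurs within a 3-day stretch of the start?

Over the interval, μ = 3.5 × 3 = 10.5 (a 3-day stretch = 3 days).
The 12th arrival falls in the interval iff at least 12 events occur there: P(S_12 ≤ t) = P(N ≥ 12) = 1 − P(N ≤ 11) ≈ 0.3613.

0.3613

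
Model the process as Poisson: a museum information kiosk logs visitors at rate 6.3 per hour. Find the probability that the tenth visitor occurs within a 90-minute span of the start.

0.4717

Over the interval, μ = 6.3 × 1.5 = 9.45 (a 90-minute span = 1.5 hours).
The tenth arrival falls in the interval iff at least 10 events occur there: P(S_10 ≤ t) = P(N ≥ 10) = 1 − P(N ≤ 9) ≈ 0.4717.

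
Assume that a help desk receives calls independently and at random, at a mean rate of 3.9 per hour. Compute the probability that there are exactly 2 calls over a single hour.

With mean μ = 3.9 per hour,
P(N = 2) = e^(−μ) μ^2/2! = e^(−3.9) · 3.9^2/2 ≈ 0.1539.

0.1539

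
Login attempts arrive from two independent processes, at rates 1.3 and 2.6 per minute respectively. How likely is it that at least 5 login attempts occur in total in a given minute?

0.3516

Independent Poisson processes superpose: combined rate λ = 1.3 + 2.6 = 3.9 per minute.
So μ = 3.9.
P(N ≥ 5) = 1 − P(N ≤ 4) ≈ 0.3516.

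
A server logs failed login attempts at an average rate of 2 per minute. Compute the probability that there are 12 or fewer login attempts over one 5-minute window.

0.7916

Over the interval, μ = 2 × 5 = 10 (a 5-minute window = 5 minutes).
P(N ≤ 12) = Σ_{j=0}^{12} e^(−μ) μ^j/j! ≈ 0.7916.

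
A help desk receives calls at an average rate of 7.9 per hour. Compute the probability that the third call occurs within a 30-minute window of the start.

0.7545

Over the interval, μ = 7.9 × 0.5 = 3.95 (a 30-minute window = 0.5 hours).
The third arrival falls in the interval iff at least 3 events occur there: P(S_3 ≤ t) = P(N ≥ 3) = 1 − P(N ≤ 2) ≈ 0.7545.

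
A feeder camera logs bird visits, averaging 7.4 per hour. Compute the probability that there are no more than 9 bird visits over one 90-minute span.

0.3298

Over the interval, μ = 7.4 × 1.5 = 11.1 (a 90-minute span = 1.5 hours).
P(N ≤ 9) = Σ_{j=0}^{9} e^(−μ) μ^j/j! ≈ 0.3298.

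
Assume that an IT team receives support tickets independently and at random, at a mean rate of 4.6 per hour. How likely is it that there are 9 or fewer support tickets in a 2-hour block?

Over the interval, μ = 4.6 × 2 = 9.2 (a 2-hour block = 2 hours).
P(N ≤ 9) = Σ_{j=0}^{9} e^(−μ) μ^j/j! ≈ 0.5611.

0.5611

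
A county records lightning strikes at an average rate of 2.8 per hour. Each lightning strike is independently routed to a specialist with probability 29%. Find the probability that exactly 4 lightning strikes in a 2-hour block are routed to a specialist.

Thinning: the lightning strikes that are routed to a specialist themselves form a Poisson process with rate 0.29 × 2.8 = 0.812 per hour.
Over the interval, μ = 0.812 × 2 = 1.624 (a 2-hour block = 2 hours).
P(N = 4) = e^(−1.624) · 1.624^4/4! ≈ 0.0571.

0.0571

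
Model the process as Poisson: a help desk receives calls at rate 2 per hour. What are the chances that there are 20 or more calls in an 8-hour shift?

Over the interval, μ = 2 × 8 = 16 (an 8-hour shift = 8 hours).
P(N ≥ 20) = 1 − P(N ≤ 19) = 1 − Σ_{j=0}^{19} e^(−μ) μ^j/j! ≈ 0.1878.

0.1878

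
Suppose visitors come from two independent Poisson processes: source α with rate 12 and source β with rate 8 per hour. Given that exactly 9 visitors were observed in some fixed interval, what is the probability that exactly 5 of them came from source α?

0.2508

Given the total, each event is independently from source α with probability p = λ_α/(λ_α+λ_β) = 12/20 = 0.6000.
So K ~ Binomial(9, 12/20): P(K = 5) = C(9,5) · (12/20)^5 · (8/20)^4 ≈ 0.2508.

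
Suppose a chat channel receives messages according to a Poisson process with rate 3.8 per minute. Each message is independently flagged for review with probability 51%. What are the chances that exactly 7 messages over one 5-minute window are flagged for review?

Thinning: the messages that are flagged for review themselves form a Poisson process with rate 0.51 × 3.8 = 1.938 per minute.
Over the interval, μ = 1.938 × 5 = 9.69 (a 5-minute window = 5 minutes).
P(N = 7) = e^(−9.69) · 9.69^7/7! ≈ 0.0985.

0.0985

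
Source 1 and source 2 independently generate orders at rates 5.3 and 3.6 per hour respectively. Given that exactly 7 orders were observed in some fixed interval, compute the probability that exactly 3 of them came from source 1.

Given the total, each event is independently from source 1 with probability p = λ_1/(λ_1+λ_2) = 5.3/8.9 ≈ 0.5955.
So K ~ Binomial(7, 5.3/8.9): P(K = 3) = C(7,3) · (5.3/8.9)^3 · (3.6/8.9)^4 ≈ 0.1979.

0.1979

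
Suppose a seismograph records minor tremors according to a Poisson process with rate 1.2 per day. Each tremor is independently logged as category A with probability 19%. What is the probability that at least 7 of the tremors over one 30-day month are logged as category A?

0.5262

Thinning: the tremors that are logged as category A themselves form a Poisson process with rate 0.19 × 1.2 = 0.228 per day.
Over the interval, μ = 0.228 × 30 = 6.84 (a 30-day month = 30 days).
P(N ≥ 7) = 1 − P(N ≤ 6) ≈ 0.5262.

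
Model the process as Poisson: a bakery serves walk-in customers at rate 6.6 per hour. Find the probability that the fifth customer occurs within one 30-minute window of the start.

Over the interval, μ = 6.6 × 0.5 = 3.3 (a 30-minute window = 0.5 hours).
The fifth arrival falls in the interval iff at least 5 events occur there: P(S_5 ≤ t) = P(N ≥ 5) = 1 − P(N ≤ 4) ≈ 0.2374.

0.2374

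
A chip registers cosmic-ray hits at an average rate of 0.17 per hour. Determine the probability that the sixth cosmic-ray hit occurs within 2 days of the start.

Over the interval, μ = 0.17 × 48 = 8.16 (2 days = 48 hours).
The sixth arrival falls in the interval iff at least 6 events occur there: P(S_6 ≤ t) = P(N ≥ 6) = 1 − P(N ≤ 5) ≈ 0.8230.

0.8230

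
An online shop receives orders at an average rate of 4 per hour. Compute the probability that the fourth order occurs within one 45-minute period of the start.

Over the interval, μ = 4 × 0.75 = 3 (a 45-minute period = 0.75 hours).
The fourth arrival falls in the interval iff at least 4 events occur there: P(S_4 ≤ t) = P(N ≥ 4) = 1 − P(N ≤ 3) ≈ 0.3528.

0.3528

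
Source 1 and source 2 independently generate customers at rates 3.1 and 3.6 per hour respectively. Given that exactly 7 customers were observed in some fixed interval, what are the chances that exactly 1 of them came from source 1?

0.0779

Given the total, each event is independently from source 1 with probability p = λ_1/(λ_1+λ_2) = 3.1/6.7 ≈ 0.4627.
So K ~ Binomial(7, 3.1/6.7): P(K = 1) = C(7,1) · (3.1/6.7)^1 · (3.6/6.7)^6 ≈ 0.0779.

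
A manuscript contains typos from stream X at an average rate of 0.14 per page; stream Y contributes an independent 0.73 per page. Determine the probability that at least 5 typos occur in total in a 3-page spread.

0.1240

Independent Poisson processes superpose: combined rate λ = 0.14 + 0.73 = 0.87 per page.
Over the interval, μ = 0.87 × 3 = 2.61 (a 3-page spread = 3 pages).
P(N ≥ 5) = 1 − P(N ≤ 4) ≈ 0.1240.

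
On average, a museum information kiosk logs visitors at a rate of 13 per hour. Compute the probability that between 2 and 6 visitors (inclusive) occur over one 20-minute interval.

Over the interval, μ = 13 × 1/3 ≈ 4.33333 (a 20-minute interval = 1/3 hours).
P(2 ≤ N ≤ 6) = Σ_{j=2}^{6} e^(−4.33333) · 4.33333^j/j! ≈ 0.7818.

0.7818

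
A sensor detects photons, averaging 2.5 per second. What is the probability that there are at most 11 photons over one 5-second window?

0.4058

Over the interval, μ = 2.5 × 5 = 12.5 (a 5-second window = 5 seconds).
P(N ≤ 11) = Σ_{j=0}^{11} e^(−μ) μ^j/j! ≈ 0.4058.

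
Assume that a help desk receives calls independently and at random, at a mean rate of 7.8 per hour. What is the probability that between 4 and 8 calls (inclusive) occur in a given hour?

0.5720

With mean μ = 7.8 per hour,
P(4 ≤ N ≤ 8) = Σ_{j=4}^{8} e^(−7.8) · 7.8^j/j! ≈ 0.5720.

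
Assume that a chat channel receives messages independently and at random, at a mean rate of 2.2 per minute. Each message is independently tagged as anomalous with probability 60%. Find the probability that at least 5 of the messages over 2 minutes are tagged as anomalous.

Thinning: the messages that are tagged as anomalous themselves form a Poisson process with rate 0.6 × 2.2 = 1.32 per minute.
Over the interval, μ = 1.32 × 2 = 2.64 (2 minutes).
P(N ≥ 5) = 1 − P(N ≤ 4) ≈ 0.1283.

0.1283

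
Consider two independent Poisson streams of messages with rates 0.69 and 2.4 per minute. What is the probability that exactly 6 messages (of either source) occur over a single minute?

Independent Poisson processes superpose: combined rate λ = 0.69 + 2.4 = 3.09 per minute.
So μ = 3.09.
P(N = 6) = e^(−3.09) · 3.09^6/6! ≈ 0.0550.

0.0550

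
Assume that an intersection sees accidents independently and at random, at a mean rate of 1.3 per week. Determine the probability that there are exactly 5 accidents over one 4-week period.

0.1748

Over the interval, μ = 1.3 × 4 = 5.2 (a 4-week period = 4 weeks).
P(N = 5) = e^(−μ) μ^5/5! = e^(−5.2) · 5.2^5/120 ≈ 0.1748.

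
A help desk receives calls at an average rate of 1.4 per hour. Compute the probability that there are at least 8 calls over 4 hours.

0.2030

Over the interval, μ = 1.4 × 4 = 5.6 (4 hours).
P(N ≥ 8) = 1 − P(N ≤ 7) = 1 − Σ_{j=0}^{7} e^(−μ) μ^j/j! ≈ 0.2030.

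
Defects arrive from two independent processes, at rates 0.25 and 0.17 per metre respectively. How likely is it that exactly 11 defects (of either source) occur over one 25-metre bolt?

Independent Poisson processes superpose: combined rate λ = 0.25 + 0.17 = 0.42 per metre.
Over the interval, μ = 0.42 × 25 = 10.5 (a 25-metre bolt = 25 metres).
P(N = 11) = e^(−10.5) · 10.5^11/11! ≈ 0.1180.

0.1180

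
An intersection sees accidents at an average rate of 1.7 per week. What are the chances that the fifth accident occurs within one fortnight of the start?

0.2558

Over the interval, μ = 1.7 × 2 = 3.4 (a fortnight = 2 weeks).
The fifth arrival falls in the interval iff at least 5 events occur there: P(S_5 ≤ t) = P(N ≥ 5) = 1 − P(N ≤ 4) ≈ 0.2558.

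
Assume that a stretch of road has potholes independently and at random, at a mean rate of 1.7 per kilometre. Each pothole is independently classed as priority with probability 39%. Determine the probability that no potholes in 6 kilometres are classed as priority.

Thinning: the potholes that are classed as priority themselves form a Poisson process with rate 0.39 × 1.7 = 0.663 per kilometre.
Over the interval, μ = 0.663 × 6 = 3.978 (6 kilometres).
P(N = 0) = e^(−3.978) · 3.978^0/0! ≈ 0.0187.

0.0187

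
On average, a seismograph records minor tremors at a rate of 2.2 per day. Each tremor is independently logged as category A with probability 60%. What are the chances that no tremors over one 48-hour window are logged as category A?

Thinning: the tremors that are logged as category A themselves form a Poisson process with rate 0.6 × 2.2 = 1.32 per day.
Over the interval, μ = 1.32 × 2 = 2.64 (a 48-hour window = 2 days).
P(N = 0) = e^(−2.64) · 2.64^0/0! ≈ 0.0714.

0.0714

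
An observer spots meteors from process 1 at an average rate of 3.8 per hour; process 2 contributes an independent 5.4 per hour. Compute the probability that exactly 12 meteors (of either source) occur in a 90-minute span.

Independent Poisson processes superpose: combined rate λ = 3.8 + 5.4 = 9.2 per hour.
Over the interval, μ = 9.2 × 1.5 = 13.8 (a 90-minute span = 1.5 hours).
P(N = 12) = e^(−13.8) · 13.8^12/12! ≈ 0.1011.

0.1011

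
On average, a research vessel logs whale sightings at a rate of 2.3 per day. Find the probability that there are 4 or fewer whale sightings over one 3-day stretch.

0.1823

Over the interval, μ = 2.3 × 3 = 6.9 (a 3-day stretch = 3 days).
P(N ≤ 4) = Σ_{j=0}^{4} e^(−μ) μ^j/j! ≈ 0.1823.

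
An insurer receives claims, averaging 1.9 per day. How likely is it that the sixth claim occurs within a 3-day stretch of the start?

Over the interval, μ = 1.9 × 3 = 5.7 (a 3-day stretch = 3 days).
The sixth arrival falls in the interval iff at least 6 events occur there: P(S_6 ≤ t) = P(N ≥ 6) = 1 − P(N ≤ 5) ≈ 0.5050.

0.5050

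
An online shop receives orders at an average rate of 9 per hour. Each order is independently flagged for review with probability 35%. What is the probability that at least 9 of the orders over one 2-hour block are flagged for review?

0.1852

Thinning: the orders that are flagged for review themselves form a Poisson process with rate 0.35 × 9 = 3.15 per hour.
Over the interval, μ = 3.15 × 2 = 6.3 (a 2-hour block = 2 hours).
P(N ≥ 9) = 1 − P(N ≤ 8) ≈ 0.1852.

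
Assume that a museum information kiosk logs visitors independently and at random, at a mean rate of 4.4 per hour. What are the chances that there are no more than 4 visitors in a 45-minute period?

Over the interval, μ = 4.4 × 0.75 = 3.3 (a 45-minute period = 0.75 hours).
P(N ≤ 4) = Σ_{j=0}^{4} e^(−μ) μ^j/j! ≈ 0.7626.

0.7626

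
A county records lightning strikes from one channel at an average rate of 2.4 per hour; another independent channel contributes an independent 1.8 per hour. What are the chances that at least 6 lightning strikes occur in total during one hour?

Independent Poisson processes superpose: combined rate λ = 2.4 + 1.8 = 4.2 per hour.
So μ = 4.2.
P(N ≥ 6) = 1 − P(N ≤ 5) ≈ 0.2469.

0.2469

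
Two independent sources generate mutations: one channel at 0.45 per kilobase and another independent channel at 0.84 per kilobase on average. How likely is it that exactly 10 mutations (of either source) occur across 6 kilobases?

Independent Poisson processes superpose: combined rate λ = 0.45 + 0.84 = 1.29 per kilobase.
Over the interval, μ = 1.29 × 6 = 7.74 (6 kilobases).
P(N = 10) = e^(−7.74) · 7.74^10/10! ≈ 0.0925.

0.0925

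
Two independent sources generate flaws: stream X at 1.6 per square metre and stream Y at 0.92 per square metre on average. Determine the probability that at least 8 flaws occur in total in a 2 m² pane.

0.1376

Independent Poisson processes superpose: combined rate λ = 1.6 + 0.92 = 2.52 per square metre.
Over the interval, μ = 2.52 × 2 = 5.04 (a 2 m² pane = 2 square metres).
P(N ≥ 8) = 1 − P(N ≤ 7) ≈ 0.1376.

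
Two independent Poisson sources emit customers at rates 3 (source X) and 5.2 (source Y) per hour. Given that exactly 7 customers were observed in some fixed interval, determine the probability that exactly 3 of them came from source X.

Given the total, each event is independently from source X with probability p = λ_X/(λ_X+λ_Y) = 3/8.2 ≈ 0.3659.
So K ~ Binomial(7, 3/8.2): P(K = 3) = C(7,3) · (3/8.2)^3 · (5.2/8.2)^4 ≈ 0.2772.

0.2772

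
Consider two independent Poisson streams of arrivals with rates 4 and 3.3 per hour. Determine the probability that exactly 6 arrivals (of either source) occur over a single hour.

0.1420

Independent Poisson processes superpose: combined rate λ = 4 + 3.3 = 7.3 per hour.
So μ = 7.3.
P(N = 6) = e^(−7.3) · 7.3^6/6! ≈ 0.1420.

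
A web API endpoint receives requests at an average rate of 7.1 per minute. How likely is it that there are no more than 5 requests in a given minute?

0.2881

With mean μ = 7.1 per minute,
P(N ≤ 5) = Σ_{j=0}^{5} e^(−μ) μ^j/j! ≈ 0.2881.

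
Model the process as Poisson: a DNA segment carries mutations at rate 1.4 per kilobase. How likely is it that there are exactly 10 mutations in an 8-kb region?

0.1170

Over the interval, μ = 1.4 × 8 = 11.2 (an 8-kb region = 8 kilobases).
P(N = 10) = e^(−μ) μ^10/10! = e^(−11.2) · 11.2^10/3628800 ≈ 0.1170.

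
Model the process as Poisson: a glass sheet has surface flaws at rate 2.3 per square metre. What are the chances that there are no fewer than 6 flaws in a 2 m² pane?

Over the interval, μ = 2.3 × 2 = 4.6 (a 2 m² pane = 2 square metres).
P(N ≥ 6) = 1 − P(N ≤ 5) = 1 − Σ_{j=0}^{5} e^(−μ) μ^j/j! ≈ 0.3142.

0.3142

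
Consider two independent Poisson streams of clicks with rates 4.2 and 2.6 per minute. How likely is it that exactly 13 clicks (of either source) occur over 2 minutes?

0.1085

Independent Poisson processes superpose: combined rate λ = 4.2 + 2.6 = 6.8 per minute.
Over the interval, μ = 6.8 × 2 = 13.6 (2 minutes).
P(N = 13) = e^(−13.6) · 13.6^13/13! ≈ 0.1085.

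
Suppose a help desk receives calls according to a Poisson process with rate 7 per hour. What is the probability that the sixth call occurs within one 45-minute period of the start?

0.4278

Over the interval, μ = 7 × 0.75 = 5.25 (a 45-minute period = 0.75 hours).
The sixth arrival falls in the interval iff at least 6 events occur there: P(S_6 ≤ t) = P(N ≥ 6) = 1 − P(N ≤ 5) ≈ 0.4278.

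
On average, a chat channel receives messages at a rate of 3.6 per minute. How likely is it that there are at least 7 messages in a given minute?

With mean μ = 3.6 per minute,
P(N ≥ 7) = 1 − P(N ≤ 6) = 1 − Σ_{j=0}^{6} e^(−μ) μ^j/j! ≈ 0.0733.

0.0733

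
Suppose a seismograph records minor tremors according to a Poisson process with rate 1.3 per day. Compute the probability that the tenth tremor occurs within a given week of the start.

0.4258

Over the interval, μ = 1.3 × 7 = 9.1 (a week = 7 days).
The tenth arrival falls in the interval iff at least 10 events occur there: P(S_10 ≤ t) = P(N ≥ 10) = 1 − P(N ≤ 9) ≈ 0.4258.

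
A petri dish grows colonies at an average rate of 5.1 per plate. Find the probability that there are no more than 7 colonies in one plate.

0.8560

With mean μ = 5.1 per plate,
P(N ≤ 7) = Σ_{j=0}^{7} e^(−μ) μ^j/j! ≈ 0.8560.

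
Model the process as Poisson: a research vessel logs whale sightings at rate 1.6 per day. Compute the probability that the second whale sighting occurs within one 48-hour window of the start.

0.8288

Over the interval, μ = 1.6 × 2 = 3.2 (a 48-hour window = 2 days).
The second arrival falls in the interval iff at least 2 events occur there: P(S_2 ≤ t) = P(N ≥ 2) = 1 − P(N ≤ 1) ≈ 0.8288.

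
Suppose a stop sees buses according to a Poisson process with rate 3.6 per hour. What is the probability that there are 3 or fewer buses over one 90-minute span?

Over the interval, μ = 3.6 × 1.5 = 5.4 (a 90-minute span = 1.5 hours).
P(N ≤ 3) = Σ_{j=0}^{3} e^(−μ) μ^j/j! ≈ 0.2133.

0.2133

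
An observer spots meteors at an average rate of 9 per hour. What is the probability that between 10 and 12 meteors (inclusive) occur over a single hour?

0.2884

With mean μ = 9 per hour,
P(10 ≤ N ≤ 12) = Σ_{j=10}^{12} e^(−9) · 9^j/j! ≈ 0.2884.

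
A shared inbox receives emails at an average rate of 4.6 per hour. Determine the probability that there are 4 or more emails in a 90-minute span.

0.9129

Over the interval, μ = 4.6 × 1.5 = 6.9 (a 90-minute span = 1.5 hours).
P(N ≥ 4) = 1 − P(N ≤ 3) = 1 − Σ_{j=0}^{3} e^(−μ) μ^j/j! ≈ 0.9129.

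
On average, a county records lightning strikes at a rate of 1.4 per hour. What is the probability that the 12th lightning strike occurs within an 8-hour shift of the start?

Over the interval, μ = 1.4 × 8 = 11.2 (an 8-hour shift = 8 hours).
The 12th arrival falls in the interval iff at least 12 events occur there: P(S_12 ≤ t) = P(N ≥ 12) = 1 − P(N ≤ 11) ≈ 0.4446.

0.4446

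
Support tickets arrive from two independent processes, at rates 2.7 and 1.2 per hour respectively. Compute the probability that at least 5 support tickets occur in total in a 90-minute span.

0.6944

Independent Poisson processes superpose: combined rate λ = 2.7 + 1.2 = 3.9 per hour.
Over the interval, μ = 3.9 × 1.5 = 5.85 (a 90-minute span = 1.5 hours).
P(N ≥ 5) = 1 − P(N ≤ 4) ≈ 0.6944.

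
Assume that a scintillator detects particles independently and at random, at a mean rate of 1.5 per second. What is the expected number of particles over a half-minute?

45

E[N] = λt = 1.5 × 30 = 45 (a half-minute = 30 seconds).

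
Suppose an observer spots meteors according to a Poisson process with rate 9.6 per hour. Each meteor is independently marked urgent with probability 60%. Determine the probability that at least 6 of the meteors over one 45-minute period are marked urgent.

0.2667

Thinning: the meteors that are marked urgent themselves form a Poisson process with rate 0.6 × 9.6 = 5.76 per hour.
Over the interval, μ = 5.76 × 0.75 = 4.32 (a 45-minute period = 0.75 hours).
P(N ≥ 6) = 1 − P(N ≤ 5) ≈ 0.2667.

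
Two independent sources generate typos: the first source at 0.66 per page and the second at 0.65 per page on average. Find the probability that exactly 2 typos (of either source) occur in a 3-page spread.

Independent Poisson processes superpose: combined rate λ = 0.66 + 0.65 = 1.31 per page.
Over the interval, μ = 1.31 × 3 = 3.93 (a 3-page spread = 3 pages).
P(N = 2) = e^(−3.93) · 3.93^2/2! ≈ 0.1517.

0.1517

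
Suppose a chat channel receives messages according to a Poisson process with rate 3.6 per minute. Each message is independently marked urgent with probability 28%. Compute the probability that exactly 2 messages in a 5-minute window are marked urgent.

Thinning: the messages that are marked urgent themselves form a Poisson process with rate 0.28 × 3.6 = 1.008 per minute.
Over the interval, μ = 1.008 × 5 = 5.04 (a 5-minute window = 5 minutes).
P(N = 2) = e^(−5.04) · 5.04^2/2! ≈ 0.0822.

0.0822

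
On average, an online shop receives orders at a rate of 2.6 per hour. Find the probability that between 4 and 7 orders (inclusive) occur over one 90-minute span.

0.5014

Over the interval, μ = 2.6 × 1.5 = 3.9 (a 90-minute span = 1.5 hours).
P(4 ≤ N ≤ 7) = Σ_{j=4}^{7} e^(−3.9) · 3.9^j/j! ≈ 0.5014.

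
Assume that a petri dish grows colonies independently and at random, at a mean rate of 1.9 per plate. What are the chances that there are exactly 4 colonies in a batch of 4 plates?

Over the interval, μ = 1.9 × 4 = 7.6 (a batch of 4 plates = 4 plates).
P(N = 4) = e^(−μ) μ^4/4! = e^(−7.6) · 7.6^4/24 ≈ 0.0696.

0.0696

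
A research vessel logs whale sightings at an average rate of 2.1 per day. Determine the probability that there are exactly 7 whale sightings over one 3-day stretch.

0.1435

Over the interval, μ = 2.1 × 3 = 6.3 (a 3-day stretch = 3 days).
P(N = 7) = e^(−μ) μ^7/7! = e^(−6.3) · 6.3^7/5040 ≈ 0.1435.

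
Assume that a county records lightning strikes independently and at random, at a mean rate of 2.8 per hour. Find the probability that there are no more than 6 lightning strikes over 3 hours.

Over the interval, μ = 2.8 × 3 = 8.4 (3 hours).
P(N ≤ 6) = Σ_{j=0}^{6} e^(−μ) μ^j/j! ≈ 0.2670.

0.2670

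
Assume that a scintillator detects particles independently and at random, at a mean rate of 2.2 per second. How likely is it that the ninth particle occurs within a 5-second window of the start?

Over the interval, μ = 2.2 × 5 = 11 (a 5-second window = 5 seconds).
The ninth arrival falls in the interval iff at least 9 events occur there: P(S_9 ≤ t) = P(N ≥ 9) = 1 − P(N ≤ 8) ≈ 0.7680.

0.7680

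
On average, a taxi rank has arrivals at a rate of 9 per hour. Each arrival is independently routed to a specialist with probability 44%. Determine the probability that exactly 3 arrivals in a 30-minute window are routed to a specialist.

Thinning: the arrivals that are routed to a specialist themselves form a Poisson process with rate 0.44 × 9 = 3.96 per hour.
Over the interval, μ = 3.96 × 0.5 = 1.98 (a 30-minute window = 0.5 hours).
P(N = 3) = e^(−1.98) · 1.98^3/3! ≈ 0.1786.

0.1786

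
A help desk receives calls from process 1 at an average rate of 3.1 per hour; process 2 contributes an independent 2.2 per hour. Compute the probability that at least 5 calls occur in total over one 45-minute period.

Independent Poisson processes superpose: combined rate λ = 3.1 + 2.2 = 5.3 per hour.
Over the interval, μ = 5.3 × 0.75 = 3.975 (a 45-minute period = 0.75 hours).
P(N ≥ 5) = 1 − P(N ≤ 4) ≈ 0.3663.

0.3663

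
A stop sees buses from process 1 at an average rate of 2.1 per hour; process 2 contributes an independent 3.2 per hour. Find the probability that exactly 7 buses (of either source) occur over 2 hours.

0.0743

Independent Poisson processes superpose: combined rate λ = 2.1 + 3.2 = 5.3 per hour.
Over the interval, μ = 5.3 × 2 = 10.6 (2 hours).
P(N = 7) = e^(−10.6) · 10.6^7/7! ≈ 0.0743.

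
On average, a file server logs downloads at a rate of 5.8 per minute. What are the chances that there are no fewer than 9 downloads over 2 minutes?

0.8170

Over the interval, μ = 5.8 × 2 = 11.6 (2 minutes).
P(N ≥ 9) = 1 − P(N ≤ 8) = 1 − Σ_{j=0}^{8} e^(−μ) μ^j/j! ≈ 0.8170.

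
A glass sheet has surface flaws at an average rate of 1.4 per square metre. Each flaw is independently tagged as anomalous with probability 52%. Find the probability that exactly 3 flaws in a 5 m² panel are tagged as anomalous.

0.2110

Thinning: the flaws that are tagged as anomalous themselves form a Poisson process with rate 0.52 × 1.4 = 0.728 per square metre.
Over the interval, μ = 0.728 × 5 = 3.64 (a 5 m² panel = 5 square metres).
P(N = 3) = e^(−3.64) · 3.64^3/3! ≈ 0.2110.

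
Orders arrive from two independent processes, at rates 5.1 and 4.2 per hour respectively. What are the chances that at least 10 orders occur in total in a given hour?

0.4521

Independent Poisson processes superpose: combined rate λ = 5.1 + 4.2 = 9.3 per hour.
So μ = 9.3.
P(N ≥ 10) = 1 − P(N ≤ 9) ≈ 0.4521.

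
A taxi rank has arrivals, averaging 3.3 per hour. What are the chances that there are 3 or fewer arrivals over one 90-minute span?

Over the interval, μ = 3.3 × 1.5 = 4.95 (a 90-minute span = 1.5 hours).
P(N ≤ 3) = Σ_{j=0}^{3} e^(−μ) μ^j/j! ≈ 0.2721.

0.2721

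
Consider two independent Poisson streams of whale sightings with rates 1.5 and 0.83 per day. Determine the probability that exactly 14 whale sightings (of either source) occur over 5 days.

Independent Poisson processes superpose: combined rate λ = 1.5 + 0.83 = 2.33 per day.
Over the interval, μ = 2.33 × 5 = 11.65 (5 days).
P(N = 14) = e^(−11.65) · 11.65^14/14! ≈ 0.0848.

0.0848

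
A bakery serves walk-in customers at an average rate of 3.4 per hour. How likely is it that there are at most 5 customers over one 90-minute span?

0.5984

Over the interval, μ = 3.4 × 1.5 = 5.1 (a 90-minute span = 1.5 hours).
P(N ≤ 5) = Σ_{j=0}^{5} e^(−μ) μ^j/j! ≈ 0.5984.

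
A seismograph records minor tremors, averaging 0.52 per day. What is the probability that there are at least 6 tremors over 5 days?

Over the interval, μ = 0.52 × 5 = 2.6 (5 days).
P(N ≥ 6) = 1 − P(N ≤ 5) = 1 − Σ_{j=0}^{5} e^(−μ) μ^j/j! ≈ 0.0490.

0.0490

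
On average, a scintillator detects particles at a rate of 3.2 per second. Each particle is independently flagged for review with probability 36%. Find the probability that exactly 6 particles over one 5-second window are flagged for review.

0.1598

Thinning: the particles that are flagged for review themselves form a Poisson process with rate 0.36 × 3.2 = 1.152 per second.
Over the interval, μ = 1.152 × 5 = 5.76 (a 5-second window = 5 seconds).
P(N = 6) = e^(−5.76) · 5.76^6/6! ≈ 0.1598.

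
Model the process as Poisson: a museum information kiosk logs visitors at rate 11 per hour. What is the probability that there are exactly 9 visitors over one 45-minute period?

Over the interval, μ = 11 × 0.75 = 8.25 (a 45-minute period = 0.75 hours).
P(N = 9) = e^(−μ) μ^9/9! = e^(−8.25) · 8.25^9/362880 ≈ 0.1275.

0.1275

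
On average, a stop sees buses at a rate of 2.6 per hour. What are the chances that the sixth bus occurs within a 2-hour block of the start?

Over the interval, μ = 2.6 × 2 = 5.2 (a 2-hour block = 2 hours).
The sixth arrival falls in the interval iff at least 6 events occur there: P(S_6 ≤ t) = P(N ≥ 6) = 1 − P(N ≤ 5) ≈ 0.4191.

0.4191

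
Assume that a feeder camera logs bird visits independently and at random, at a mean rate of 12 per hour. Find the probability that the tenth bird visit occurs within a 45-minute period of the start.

Over the interval, μ = 12 × 0.75 = 9 (a 45-minute period = 0.75 hours).
The tenth arrival falls in the interval iff at least 10 events occur there: P(S_10 ≤ t) = P(N ≥ 10) = 1 − P(N ≤ 9) ≈ 0.4126.

0.4126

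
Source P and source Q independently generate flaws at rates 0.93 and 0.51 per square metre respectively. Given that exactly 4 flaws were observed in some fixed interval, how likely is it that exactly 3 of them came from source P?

0.3816

Given the total, each event is independently from source P with probability p = λ_P/(λ_P+λ_Q) = 0.93/1.44 ≈ 0.6458.
So K ~ Binomial(4, 0.93/1.44): P(K = 3) = C(4,3) · (0.93/1.44)^3 · (0.51/1.44)^1 ≈ 0.3816.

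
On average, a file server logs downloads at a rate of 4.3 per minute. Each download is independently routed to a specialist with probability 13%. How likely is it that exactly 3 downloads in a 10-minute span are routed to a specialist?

Thinning: the downloads that are routed to a specialist themselves form a Poisson process with rate 0.13 × 4.3 = 0.559 per minute.
Over the interval, μ = 0.559 × 10 = 5.59 (a 10-minute span = 10 minutes).
P(N = 3) = e^(−5.59) · 5.59^3/3! ≈ 0.1087.

0.1087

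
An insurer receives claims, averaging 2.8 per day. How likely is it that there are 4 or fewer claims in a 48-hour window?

Over the interval, μ = 2.8 × 2 = 5.6 (a 48-hour window = 2 days).
P(N ≤ 4) = Σ_{j=0}^{4} e^(−μ) μ^j/j! ≈ 0.3422.

0.3422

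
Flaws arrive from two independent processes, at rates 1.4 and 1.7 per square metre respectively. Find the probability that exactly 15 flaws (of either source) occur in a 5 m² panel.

Independent Poisson processes superpose: combined rate λ = 1.4 + 1.7 = 3.1 per square metre.
Over the interval, μ = 3.1 × 5 = 15.5 (a 5 m² panel = 5 square metres).
P(N = 15) = e^(−15.5) · 15.5^15/15! ≈ 0.1016.

0.1016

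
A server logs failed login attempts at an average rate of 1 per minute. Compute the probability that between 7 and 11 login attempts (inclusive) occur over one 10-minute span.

0.5666

Over the interval, μ = 1 × 10 = 10 (a 10-minute span = 10 minutes).
P(7 ≤ N ≤ 11) = Σ_{j=7}^{11} e^(−10) · 10^j/j! ≈ 0.5666.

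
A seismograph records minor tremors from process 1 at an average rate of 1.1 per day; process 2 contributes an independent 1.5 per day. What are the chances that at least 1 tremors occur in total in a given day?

Independent Poisson processes superpose: combined rate λ = 1.1 + 1.5 = 2.6 per day.
So μ = 2.6.
P(N ≥ 1) = 1 − P(N ≤ 0) ≈ 0.9257.

0.9257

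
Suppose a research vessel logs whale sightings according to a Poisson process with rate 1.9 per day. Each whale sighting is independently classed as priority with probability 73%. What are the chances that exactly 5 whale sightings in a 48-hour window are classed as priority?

Thinning: the whale sightings that are classed as priority themselves form a Poisson process with rate 0.73 × 1.9 = 1.387 per day.
Over the interval, μ = 1.387 × 2 = 2.774 (a 48-hour window = 2 days).
P(N = 5) = e^(−2.774) · 2.774^5/5! ≈ 0.0854.

0.0854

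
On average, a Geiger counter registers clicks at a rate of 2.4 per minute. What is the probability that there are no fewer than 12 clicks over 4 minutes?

Over the interval, μ = 2.4 × 4 = 9.6 (4 minutes).
P(N ≥ 12) = 1 − P(N ≤ 11) = 1 − Σ_{j=0}^{11} e^(−μ) μ^j/j! ≈ 0.2588.

0.2588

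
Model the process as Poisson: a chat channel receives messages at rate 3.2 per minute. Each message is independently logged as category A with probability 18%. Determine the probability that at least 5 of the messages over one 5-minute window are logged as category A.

Thinning: the messages that are logged as category A themselves form a Poisson process with rate 0.18 × 3.2 = 0.576 per minute.
Over the interval, μ = 0.576 × 5 = 2.88 (a 5-minute window = 5 minutes).
P(N ≥ 5) = 1 − P(N ≤ 4) ≈ 0.1650.

0.1650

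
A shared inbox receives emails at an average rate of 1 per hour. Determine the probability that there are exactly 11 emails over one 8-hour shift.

Over the interval, μ = 1 × 8 = 8 (an 8-hour shift = 8 hours).
P(N = 11) = e^(−μ) μ^11/11! = e^(−8) · 8^11/39916800 ≈ 0.0722.

0.0722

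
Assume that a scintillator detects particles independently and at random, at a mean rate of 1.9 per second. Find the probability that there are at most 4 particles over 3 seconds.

0.3272

Over the interval, μ = 1.9 × 3 = 5.7 (3 seconds).
P(N ≤ 4) = Σ_{j=0}^{4} e^(−μ) μ^j/j! ≈ 0.3272.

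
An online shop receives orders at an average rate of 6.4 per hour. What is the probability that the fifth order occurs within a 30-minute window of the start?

0.2194

Over the interval, μ = 6.4 × 0.5 = 3.2 (a 30-minute window = 0.5 hours).
The fifth arrival falls in the interval iff at least 5 events occur there: P(S_5 ≤ t) = P(N ≥ 5) = 1 − P(N ≤ 4) ≈ 0.2194.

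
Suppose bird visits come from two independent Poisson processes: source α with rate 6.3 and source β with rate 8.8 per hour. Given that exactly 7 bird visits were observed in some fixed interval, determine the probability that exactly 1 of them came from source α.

Given the total, each event is independently from source α with probability p = λ_α/(λ_α+λ_β) = 6.3/15.1 ≈ 0.4172.
So K ~ Binomial(7, 6.3/15.1): P(K = 1) = C(7,1) · (6.3/15.1)^1 · (8.8/15.1)^6 ≈ 0.1144.

0.1144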